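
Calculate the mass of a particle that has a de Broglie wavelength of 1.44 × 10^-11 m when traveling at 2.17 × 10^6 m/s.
2.12 × 10^-29 kg

From the de Broglie relation λ = h/(mv), we solve for m:

m = h/(λv)
m = (6.626 × 10^-34 J·s) / (1.44 × 10^-11 m × 2.17 × 10^6 m/s)
m = 2.12 × 10^-29 kg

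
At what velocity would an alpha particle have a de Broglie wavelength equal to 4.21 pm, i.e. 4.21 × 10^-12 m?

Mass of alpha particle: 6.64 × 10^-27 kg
2.37 × 10^4 m/s

From λ = h/(mv), solve for v:

v = h/(mλ)
v = (6.626 × 10^-34 J·s) / (6.64 × 10^-27 kg × 4.21 × 10^-12 m)
v = 2.37 × 10^4 m/s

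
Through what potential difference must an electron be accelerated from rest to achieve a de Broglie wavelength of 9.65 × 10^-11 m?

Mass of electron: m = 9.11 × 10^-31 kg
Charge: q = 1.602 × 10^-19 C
162 V

From λ = h/√(2mqV), we solve for V:

λ² = h²/(2mqV)
V = h²/(2mqλ²)
V = (6.626 × 10^-34 J·s)² / (2 × 9.11 × 10^-31 kg × 1.602 × 10^-19 C × (9.65 × 10^-11 m)²)
V = 162 V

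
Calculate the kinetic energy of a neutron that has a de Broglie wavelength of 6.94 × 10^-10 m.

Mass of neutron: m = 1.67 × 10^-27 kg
2.73 × 10^-22 J (or 1.70 × 10^-3 eV)

From λ = h/√(2mKE), we solve for KE:

λ² = h²/(2mKE)
KE = h²/(2mλ²)
KE = (6.626 × 10^-34 J·s)² / (2 × 1.67 × 10^-27 kg × (6.94 × 10^-10 m)²)
KE = 2.73 × 10^-22 J
KE = 1.70 × 10^-3 eV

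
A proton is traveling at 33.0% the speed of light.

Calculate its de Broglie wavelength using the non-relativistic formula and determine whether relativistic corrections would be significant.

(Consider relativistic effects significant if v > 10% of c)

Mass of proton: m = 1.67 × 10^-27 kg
Yes, relativistic corrections are needed.

Using the non-relativistic de Broglie formula λ = h/(mv):

v = 33.0% × c = 9.893 × 10^7 m/s

λ = h/(mv)
λ = (6.626 × 10^-34 J·s) / (1.67 × 10^-27 kg × 9.893 × 10^7 m/s)
λ = 4.01 × 10^-15 m

Since v = 33.0% of c > 10% of c, relativistic corrections ARE significant and the actual wavelength would differ from this non-relativistic estimate.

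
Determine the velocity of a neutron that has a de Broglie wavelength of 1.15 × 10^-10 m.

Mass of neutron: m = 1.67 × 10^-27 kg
3.45 × 10^3 m/s

From the de Broglie relation λ = h/(mv), we solve for v:

v = h/(mλ)
v = (6.626 × 10^-34 J·s) / (1.67 × 10^-27 kg × 1.15 × 10^-10 m)
v = 3.45 × 10^3 m/s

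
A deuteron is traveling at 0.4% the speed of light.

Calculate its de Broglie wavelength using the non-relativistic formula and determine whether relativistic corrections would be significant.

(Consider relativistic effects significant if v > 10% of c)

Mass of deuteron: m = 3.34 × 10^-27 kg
No, relativistic corrections are not needed.

Using the non-relativistic de Broglie formula λ = h/(mv):

v = 0.4% × c = 1.199 × 10^6 m/s

λ = h/(mv)
λ = (6.626 × 10^-34 J·s) / (3.34 × 10^-27 kg × 1.199 × 10^6 m/s)
λ = 1.65 × 10^-13 m

Since v = 0.4% of c < 10% of c, relativistic corrections are NOT significant and this non-relativistic result is a good approximation.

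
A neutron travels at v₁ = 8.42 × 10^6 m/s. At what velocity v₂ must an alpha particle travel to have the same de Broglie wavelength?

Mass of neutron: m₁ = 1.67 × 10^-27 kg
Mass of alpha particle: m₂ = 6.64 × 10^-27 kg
v₂ = 2.12 × 10^6 m/s

For equal de Broglie wavelengths: λ₁ = λ₂

h/(m₁v₁) = h/(m₂v₂)
m₁v₁ = m₂v₂
v₂ = v₁ · (m₁/m₂)

v₂ = 8.42 × 10^6 m/s × (1.67 × 10^-27 kg / 6.64 × 10^-27 kg)
v₂ = 2.12 × 10^6 m/s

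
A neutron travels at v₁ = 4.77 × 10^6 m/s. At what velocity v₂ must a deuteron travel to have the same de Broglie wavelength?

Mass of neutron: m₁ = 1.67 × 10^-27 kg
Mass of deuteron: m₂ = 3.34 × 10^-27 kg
v₂ = 2.38 × 10^6 m/s

For equal de Broglie wavelengths: λ₁ = λ₂

h/(m₁v₁) = h/(m₂v₂)
m₁v₁ = m₂v₂
v₂ = v₁ · (m₁/m₂)

v₂ = 4.77 × 10^6 m/s × (1.67 × 10^-27 kg / 3.34 × 10^-27 kg)
v₂ = 2.38 × 10^6 m/s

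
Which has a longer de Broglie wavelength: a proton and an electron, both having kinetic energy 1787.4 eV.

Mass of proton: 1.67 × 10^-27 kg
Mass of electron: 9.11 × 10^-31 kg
The electron has the longer wavelength.

Using λ = h/√(2mKE):

For proton: λ₁ = h/√(2m₁KE) = 6.78 × 10^-13 m
For electron: λ₂ = h/√(2m₂KE) = 2.90 × 10^-11 m

Since λ ∝ 1/√m at constant kinetic energy, the lighter particle has the longer wavelength.

The electron has the longer de Broglie wavelength.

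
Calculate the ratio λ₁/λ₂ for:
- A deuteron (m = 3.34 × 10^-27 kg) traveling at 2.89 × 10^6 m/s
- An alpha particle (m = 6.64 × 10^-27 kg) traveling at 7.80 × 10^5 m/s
λ₁/λ₂ = 0.537

Using λ = h/(mv):

λ₁ = h/(m₁v₁) = 6.86 × 10^-14 m
λ₂ = h/(m₂v₂) = 1.28 × 10^-13 m

Ratio λ₁/λ₂ = (m₂v₂)/(m₁v₁)
         = (6.64 × 10^-27 kg × 7.80 × 10^5 m/s) / (3.34 × 10^-27 kg × 2.89 × 10^6 m/s)
         = 0.537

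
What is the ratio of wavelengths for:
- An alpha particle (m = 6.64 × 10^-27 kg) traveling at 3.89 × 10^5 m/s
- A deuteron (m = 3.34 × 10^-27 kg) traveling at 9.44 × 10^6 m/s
λ₁/λ₂ = 12.2

Using λ = h/(mv):

λ₁ = h/(m₁v₁) = 2.57 × 10^-13 m
λ₂ = h/(m₂v₂) = 2.10 × 10^-14 m

Ratio λ₁/λ₂ = (m₂v₂)/(m₁v₁)
         = (3.34 × 10^-27 kg × 9.44 × 10^6 m/s) / (6.64 × 10^-27 kg × 3.89 × 10^5 m/s)
         = 12.2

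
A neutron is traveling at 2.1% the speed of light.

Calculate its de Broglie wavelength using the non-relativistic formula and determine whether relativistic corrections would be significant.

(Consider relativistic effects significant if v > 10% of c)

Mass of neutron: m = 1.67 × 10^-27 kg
No, relativistic corrections are not needed.

Using the non-relativistic de Broglie formula λ = h/(mv):

v = 2.1% × c = 6.296 × 10^6 m/s

λ = h/(mv)
λ = (6.626 × 10^-34 J·s) / (1.67 × 10^-27 kg × 6.296 × 10^6 m/s)
λ = 6.30 × 10^-14 m

Since v = 2.1% of c < 10% of c, relativistic corrections are NOT significant and this non-relativistic result is a good approximation.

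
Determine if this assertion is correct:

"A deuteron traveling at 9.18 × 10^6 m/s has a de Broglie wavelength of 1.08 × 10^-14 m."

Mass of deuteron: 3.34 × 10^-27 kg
False

The claim is incorrect.

Using λ = h/(mv):
λ = (6.626 × 10^-34 J·s) / (3.34 × 10^-27 kg × 9.18 × 10^6 m/s)
λ = 2.16 × 10^-14 m

The actual wavelength differs from the claimed 1.08 × 10^-14 m.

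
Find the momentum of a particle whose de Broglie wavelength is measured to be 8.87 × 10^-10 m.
7.47 × 10^-25 kg·m/s

From the de Broglie relation λ = h/p, we solve for p:

p = h/λ
p = (6.626 × 10^-34 J·s) / (8.87 × 10^-10 m)
p = 7.47 × 10^-25 kg·m/s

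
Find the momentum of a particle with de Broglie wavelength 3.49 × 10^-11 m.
1.90 × 10^-23 kg·m/s

From the de Broglie relation λ = h/p, we solve for p:

p = h/λ
p = (6.626 × 10^-34 J·s) / (3.49 × 10^-11 m)
p = 1.90 × 10^-23 kg·m/s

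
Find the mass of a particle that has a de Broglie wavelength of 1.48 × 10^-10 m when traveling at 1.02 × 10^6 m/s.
4.39 × 10^-30 kg

From the de Broglie relation λ = h/(mv), we solve for m:

m = h/(λv)
m = (6.626 × 10^-34 J·s) / (1.48 × 10^-10 m × 1.02 × 10^6 m/s)
m = 4.39 × 10^-30 kg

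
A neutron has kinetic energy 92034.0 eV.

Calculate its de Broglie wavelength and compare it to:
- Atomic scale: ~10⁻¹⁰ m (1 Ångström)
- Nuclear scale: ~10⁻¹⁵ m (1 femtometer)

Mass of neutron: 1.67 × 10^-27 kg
λ = 9.44 × 10^-14 m, which is between nuclear and atomic scales.

Using λ = h/√(2mKE):

KE = 92034.0 eV = 1.475 × 10^-14 J

λ = h/√(2mKE)
λ = (6.626 × 10^-34 J·s) / √(2 × 1.67 × 10^-27 kg × 1.475 × 10^-14 J)
λ = 9.44 × 10^-14 m

Comparison:
- Atomic scale (10⁻¹⁰ m): λ is 0.00094× this size
- Nuclear scale (10⁻¹⁵ m): λ is 94× this size

The wavelength is between nuclear and atomic scales.

This wavelength is appropriate for probing atomic structure but too large for nuclear physics experiments.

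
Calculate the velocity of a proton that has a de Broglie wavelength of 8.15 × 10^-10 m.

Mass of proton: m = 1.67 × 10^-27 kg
4.87 × 10^2 m/s

From the de Broglie relation λ = h/(mv), we solve for v:

v = h/(mλ)
v = (6.626 × 10^-34 J·s) / (1.67 × 10^-27 kg × 8.15 × 10^-10 m)
v = 4.87 × 10^2 m/s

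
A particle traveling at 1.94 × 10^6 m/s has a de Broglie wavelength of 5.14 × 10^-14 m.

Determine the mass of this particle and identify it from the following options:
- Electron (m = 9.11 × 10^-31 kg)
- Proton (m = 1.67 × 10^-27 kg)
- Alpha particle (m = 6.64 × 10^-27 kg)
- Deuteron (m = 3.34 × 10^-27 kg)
The particle is an alpha particle.

From λ = h/(mv), solve for mass:

m = h/(λv)
m = (6.626 × 10^-34 J·s) / (5.14 × 10^-14 m × 1.94 × 10^6 m/s)
m = 6.64 × 10^-27 kg

Comparing with the listed masses, this is closest to an alpha particle.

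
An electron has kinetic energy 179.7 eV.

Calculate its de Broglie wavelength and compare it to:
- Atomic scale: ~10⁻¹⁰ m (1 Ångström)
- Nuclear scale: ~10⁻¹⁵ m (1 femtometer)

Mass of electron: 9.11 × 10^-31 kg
λ = 9.15 × 10^-11 m, which is between nuclear and atomic scales.

Using λ = h/√(2mKE):

KE = 179.7 eV = 2.879 × 10^-17 J

λ = h/√(2mKE)
λ = (6.626 × 10^-34 J·s) / √(2 × 9.11 × 10^-31 kg × 2.879 × 10^-17 J)
λ = 9.15 × 10^-11 m

Comparison:
- Atomic scale (10⁻¹⁰ m): λ is 0.91× this size
- Nuclear scale (10⁻¹⁵ m): λ is 9.1e+04× this size

The wavelength is between nuclear and atomic scales.

This wavelength is appropriate for probing atomic structure but too large for nuclear physics experiments.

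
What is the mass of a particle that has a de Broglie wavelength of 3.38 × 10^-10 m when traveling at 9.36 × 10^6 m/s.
2.09 × 10^-31 kg

From the de Broglie relation λ = h/(mv), we solve for m:

m = h/(λv)
m = (6.626 × 10^-34 J·s) / (3.38 × 10^-10 m × 9.36 × 10^6 m/s)
m = 2.09 × 10^-31 kg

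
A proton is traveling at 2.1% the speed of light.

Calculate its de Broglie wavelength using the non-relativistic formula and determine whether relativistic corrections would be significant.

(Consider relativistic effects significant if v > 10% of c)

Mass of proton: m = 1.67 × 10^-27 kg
No, relativistic corrections are not needed.

Using the non-relativistic de Broglie formula λ = h/(mv):

v = 2.1% × c = 6.296 × 10^6 m/s

λ = h/(mv)
λ = (6.626 × 10^-34 J·s) / (1.67 × 10^-27 kg × 6.296 × 10^6 m/s)
λ = 6.30 × 10^-14 m

Since v = 2.1% of c < 10% of c, relativistic corrections are NOT significant and this non-relativistic result is a good approximation.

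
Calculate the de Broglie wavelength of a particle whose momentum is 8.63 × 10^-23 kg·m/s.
7.68 × 10^-12 m

Using the de Broglie relation λ = h/p:

λ = h/p
λ = (6.626 × 10^-34 J·s) / (8.63 × 10^-23 kg·m/s)
λ = 7.68 × 10^-12 m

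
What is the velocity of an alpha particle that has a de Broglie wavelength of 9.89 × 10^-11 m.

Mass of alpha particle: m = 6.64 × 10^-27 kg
1.01 × 10^3 m/s

From the de Broglie relation λ = h/(mv), we solve for v:

v = h/(mλ)
v = (6.626 × 10^-34 J·s) / (6.64 × 10^-27 kg × 9.89 × 10^-11 m)
v = 1.01 × 10^3 m/s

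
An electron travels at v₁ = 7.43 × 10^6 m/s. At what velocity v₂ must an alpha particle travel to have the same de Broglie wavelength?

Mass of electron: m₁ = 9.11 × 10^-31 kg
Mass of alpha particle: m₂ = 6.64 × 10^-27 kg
v₂ = 1.02 × 10^3 m/s

For equal de Broglie wavelengths: λ₁ = λ₂

h/(m₁v₁) = h/(m₂v₂)
m₁v₁ = m₂v₂
v₂ = v₁ · (m₁/m₂)

v₂ = 7.43 × 10^6 m/s × (9.11 × 10^-31 kg / 6.64 × 10^-27 kg)
v₂ = 1.02 × 10^3 m/s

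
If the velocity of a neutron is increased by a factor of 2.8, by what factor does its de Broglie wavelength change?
The wavelength decreases by a factor of 2.8.

From λ = h/(mv), the wavelength is inversely proportional to velocity:

λ ∝ 1/v

If v → 2.8v, then λ → λ/2.8

When velocity is increased by a factor of 2.8, the wavelength decreases by a factor of 2.8.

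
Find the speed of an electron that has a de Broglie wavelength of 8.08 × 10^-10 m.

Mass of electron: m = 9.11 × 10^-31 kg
9.00 × 10^5 m/s

From the de Broglie relation λ = h/(mv), we solve for v:

v = h/(mλ)
v = (6.626 × 10^-34 J·s) / (9.11 × 10^-31 kg × 8.08 × 10^-10 m)
v = 9.00 × 10^5 m/s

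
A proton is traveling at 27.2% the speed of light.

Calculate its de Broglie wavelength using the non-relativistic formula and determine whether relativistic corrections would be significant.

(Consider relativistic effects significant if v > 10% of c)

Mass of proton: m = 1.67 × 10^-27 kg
Yes, relativistic corrections are needed.

Using the non-relativistic de Broglie formula λ = h/(mv):

v = 27.2% × c = 8.154 × 10^7 m/s

λ = h/(mv)
λ = (6.626 × 10^-34 J·s) / (1.67 × 10^-27 kg × 8.154 × 10^7 m/s)
λ = 4.87 × 10^-15 m

Since v = 27.2% of c > 10% of c, relativistic corrections ARE significant and the actual wavelength would differ from this non-relativistic estimate.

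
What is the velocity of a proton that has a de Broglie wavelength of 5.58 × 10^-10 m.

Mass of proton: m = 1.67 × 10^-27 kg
7.11 × 10^2 m/s

From the de Broglie relation λ = h/(mv), we solve for v:

v = h/(mλ)
v = (6.626 × 10^-34 J·s) / (1.67 × 10^-27 kg × 5.58 × 10^-10 m)
v = 7.11 × 10^2 m/s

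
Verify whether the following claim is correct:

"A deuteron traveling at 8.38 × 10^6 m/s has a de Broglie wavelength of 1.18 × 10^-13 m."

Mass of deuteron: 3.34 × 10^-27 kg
False

The claim is incorrect.

Using λ = h/(mv):
λ = (6.626 × 10^-34 J·s) / (3.34 × 10^-27 kg × 8.38 × 10^6 m/s)
λ = 2.37 × 10^-14 m

The actual wavelength differs from the claimed 1.18 × 10^-13 m.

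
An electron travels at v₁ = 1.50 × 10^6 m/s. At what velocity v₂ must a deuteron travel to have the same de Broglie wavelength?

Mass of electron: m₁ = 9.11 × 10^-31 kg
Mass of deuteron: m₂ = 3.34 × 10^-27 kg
v₂ = 4.09 × 10^2 m/s

For equal de Broglie wavelengths: λ₁ = λ₂

h/(m₁v₁) = h/(m₂v₂)
m₁v₁ = m₂v₂
v₂ = v₁ · (m₁/m₂)

v₂ = 1.50 × 10^6 m/s × (9.11 × 10^-31 kg / 3.34 × 10^-27 kg)
v₂ = 4.09 × 10^2 m/s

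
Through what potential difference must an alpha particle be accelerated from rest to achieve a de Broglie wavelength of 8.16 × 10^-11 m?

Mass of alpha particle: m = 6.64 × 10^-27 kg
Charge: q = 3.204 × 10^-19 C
1.55 × 10^-2 V

From λ = h/√(2mqV), we solve for V:

λ² = h²/(2mqV)
V = h²/(2mqλ²)
V = (6.626 × 10^-34 J·s)² / (2 × 6.64 × 10^-27 kg × 3.204 × 10^-19 C × (8.16 × 10^-11 m)²)
V = 1.55 × 10^-2 V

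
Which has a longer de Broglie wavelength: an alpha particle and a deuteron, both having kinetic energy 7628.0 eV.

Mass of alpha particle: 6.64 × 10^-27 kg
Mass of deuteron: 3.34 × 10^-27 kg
The deuteron has the longer wavelength.

Using λ = h/√(2mKE):

For alpha particle: λ₁ = h/√(2m₁KE) = 1.64 × 10^-13 m
For deuteron: λ₂ = h/√(2m₂KE) = 2.32 × 10^-13 m

Since λ ∝ 1/√m at constant kinetic energy, the lighter particle has the longer wavelength.

The deuteron has the longer de Broglie wavelength.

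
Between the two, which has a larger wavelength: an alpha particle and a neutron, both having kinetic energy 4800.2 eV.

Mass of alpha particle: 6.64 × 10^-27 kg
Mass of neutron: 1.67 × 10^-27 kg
The neutron has the longer wavelength.

Using λ = h/√(2mKE):

For alpha particle: λ₁ = h/√(2m₁KE) = 2.07 × 10^-13 m
For neutron: λ₂ = h/√(2m₂KE) = 4.13 × 10^-13 m

Since λ ∝ 1/√m at constant kinetic energy, the lighter particle has the longer wavelength.

The neutron has the longer de Broglie wavelength.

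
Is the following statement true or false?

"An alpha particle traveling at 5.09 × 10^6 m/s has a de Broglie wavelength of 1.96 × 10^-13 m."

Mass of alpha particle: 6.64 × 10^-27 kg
False

The claim is incorrect.

Using λ = h/(mv):
λ = (6.626 × 10^-34 J·s) / (6.64 × 10^-27 kg × 5.09 × 10^6 m/s)
λ = 1.96 × 10^-14 m

The actual wavelength differs from the claimed 1.96 × 10^-13 m.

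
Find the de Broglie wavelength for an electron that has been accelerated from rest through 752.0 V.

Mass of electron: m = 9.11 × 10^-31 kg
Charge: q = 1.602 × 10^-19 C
4.47 × 10^-11 m

When a particle is accelerated through voltage V, it gains kinetic energy KE = qV.

The de Broglie wavelength is then λ = h/√(2mqV):

λ = h/√(2mqV)
λ = (6.626 × 10^-34 J·s) / √(2 × 9.11 × 10^-31 kg × 1.602 × 10^-19 C × 752.0 V)
λ = 4.47 × 10^-11 m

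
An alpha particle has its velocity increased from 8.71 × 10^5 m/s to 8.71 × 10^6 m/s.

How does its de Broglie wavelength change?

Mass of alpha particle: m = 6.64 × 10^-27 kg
The wavelength decreases by a factor of 10.

Using λ = h/(mv):

Initial wavelength: λ₁ = h/(mv₁) = 1.15 × 10^-13 m
Final wavelength: λ₂ = h/(mv₂) = 1.15 × 10^-14 m

Since λ ∝ 1/v, when velocity increases by a factor of 10, the wavelength decreases by a factor of 10.

λ₂/λ₁ = v₁/v₂ = 1/10

The wavelength decreases by a factor of 10.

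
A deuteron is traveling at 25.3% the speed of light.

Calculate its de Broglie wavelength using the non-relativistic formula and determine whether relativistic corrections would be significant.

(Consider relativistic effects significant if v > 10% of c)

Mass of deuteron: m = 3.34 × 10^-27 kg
Yes, relativistic corrections are needed.

Using the non-relativistic de Broglie formula λ = h/(mv):

v = 25.3% × c = 7.585 × 10^7 m/s

λ = h/(mv)
λ = (6.626 × 10^-34 J·s) / (3.34 × 10^-27 kg × 7.585 × 10^7 m/s)
λ = 2.62 × 10^-15 m

Since v = 25.3% of c > 10% of c, relativistic corrections ARE significant and the actual wavelength would differ from this non-relativistic estimate.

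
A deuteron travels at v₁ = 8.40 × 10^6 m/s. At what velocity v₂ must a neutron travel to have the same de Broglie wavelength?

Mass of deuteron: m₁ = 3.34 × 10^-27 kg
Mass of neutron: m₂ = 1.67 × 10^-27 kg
v₂ = 1.68 × 10^7 m/s

For equal de Broglie wavelengths: λ₁ = λ₂

h/(m₁v₁) = h/(m₂v₂)
m₁v₁ = m₂v₂
v₂ = v₁ · (m₁/m₂)

v₂ = 8.40 × 10^6 m/s × (3.34 × 10^-27 kg / 1.67 × 10^-27 kg)
v₂ = 1.68 × 10^7 m/s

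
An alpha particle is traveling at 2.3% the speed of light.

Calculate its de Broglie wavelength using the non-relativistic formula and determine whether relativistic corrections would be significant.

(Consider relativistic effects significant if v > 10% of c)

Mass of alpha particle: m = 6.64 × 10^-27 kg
No, relativistic corrections are not needed.

Using the non-relativistic de Broglie formula λ = h/(mv):

v = 2.3% × c = 6.895 × 10^6 m/s

λ = h/(mv)
λ = (6.626 × 10^-34 J·s) / (6.64 × 10^-27 kg × 6.895 × 10^6 m/s)
λ = 1.45 × 10^-14 m

Since v = 2.3% of c < 10% of c, relativistic corrections are NOT significant and this non-relativistic result is a good approximation.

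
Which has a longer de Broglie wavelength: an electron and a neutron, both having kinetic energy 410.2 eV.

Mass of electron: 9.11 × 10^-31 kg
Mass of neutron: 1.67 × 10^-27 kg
The electron has the longer wavelength.

Using λ = h/√(2mKE):

For electron: λ₁ = h/√(2m₁KE) = 6.06 × 10^-11 m
For neutron: λ₂ = h/√(2m₂KE) = 1.41 × 10^-12 m

Since λ ∝ 1/√m at constant kinetic energy, the lighter particle has the longer wavelength.

The electron has the longer de Broglie wavelength.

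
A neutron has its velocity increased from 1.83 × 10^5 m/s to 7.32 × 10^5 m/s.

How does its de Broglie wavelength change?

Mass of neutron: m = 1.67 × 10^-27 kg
The wavelength decreases by a factor of 4.

Using λ = h/(mv):

Initial wavelength: λ₁ = h/(mv₁) = 2.17 × 10^-12 m
Final wavelength: λ₂ = h/(mv₂) = 5.42 × 10^-13 m

Since λ ∝ 1/v, when velocity increases by a factor of 4, the wavelength decreases by a factor of 4.

λ₂/λ₁ = v₁/v₂ = 1/4

The wavelength decreases by a factor of 4.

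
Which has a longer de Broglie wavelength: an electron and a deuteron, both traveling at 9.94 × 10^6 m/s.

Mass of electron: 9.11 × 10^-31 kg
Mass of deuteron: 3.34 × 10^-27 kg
The electron has the longer wavelength.

Using λ = h/(mv), since both particles have the same velocity, the wavelength depends only on mass.

For electron: λ₁ = h/(m₁v) = 7.32 × 10^-11 m
For deuteron: λ₂ = h/(m₂v) = 2.00 × 10^-14 m

Since λ ∝ 1/m at constant velocity, the lighter particle has the longer wavelength.

The electron has the longer de Broglie wavelength.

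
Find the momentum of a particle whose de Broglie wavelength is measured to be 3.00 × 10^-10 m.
2.21 × 10^-24 kg·m/s

From the de Broglie relation λ = h/p, we solve for p:

p = h/λ
p = (6.626 × 10^-34 J·s) / (3.00 × 10^-10 m)
p = 2.21 × 10^-24 kg·m/s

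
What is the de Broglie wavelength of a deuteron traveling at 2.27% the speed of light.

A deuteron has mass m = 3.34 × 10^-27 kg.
2.92 × 10^-14 m

Using the de Broglie relation λ = h/(mv):

v = 2.27% × c = 6.805 × 10^6 m/s

λ = h/(mv)
λ = (6.626 × 10^-34 J·s) / (3.34 × 10^-27 kg × 6.805 × 10^6 m/s)
λ = 2.92 × 10^-14 m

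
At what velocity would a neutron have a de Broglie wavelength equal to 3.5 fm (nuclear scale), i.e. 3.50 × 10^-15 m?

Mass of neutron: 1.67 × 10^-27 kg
1.13 × 10^8 m/s

From λ = h/(mv), solve for v:

v = h/(mλ)
v = (6.626 × 10^-34 J·s) / (1.67 × 10^-27 kg × 3.50 × 10^-15 m)
v = 1.13 × 10^8 m/s

Note: This velocity is 37.8% of the speed of light, so relativistic corrections would be needed for a more accurate calculation.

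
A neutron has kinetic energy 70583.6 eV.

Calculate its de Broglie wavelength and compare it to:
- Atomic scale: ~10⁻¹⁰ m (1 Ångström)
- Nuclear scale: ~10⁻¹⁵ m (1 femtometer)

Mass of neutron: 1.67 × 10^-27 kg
λ = 1.08 × 10^-13 m, which is between nuclear and atomic scales.

Using λ = h/√(2mKE):

KE = 70583.6 eV = 1.131 × 10^-14 J

λ = h/√(2mKE)
λ = (6.626 × 10^-34 J·s) / √(2 × 1.67 × 10^-27 kg × 1.131 × 10^-14 J)
λ = 1.08 × 10^-13 m

Comparison:
- Atomic scale (10⁻¹⁰ m): λ is 0.0011× this size
- Nuclear scale (10⁻¹⁵ m): λ is 1.1e+02× this size

The wavelength is between nuclear and atomic scales.

This wavelength is appropriate for probing atomic structure but too large for nuclear physics experiments.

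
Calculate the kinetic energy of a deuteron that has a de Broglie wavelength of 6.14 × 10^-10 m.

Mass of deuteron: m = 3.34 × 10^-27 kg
1.74 × 10^-22 J (or 1.09 × 10^-3 eV)

From λ = h/√(2mKE), we solve for KE:

λ² = h²/(2mKE)
KE = h²/(2mλ²)
KE = (6.626 × 10^-34 J·s)² / (2 × 3.34 × 10^-27 kg × (6.14 × 10^-10 m)²)
KE = 1.74 × 10^-22 J
KE = 1.09 × 10^-3 eV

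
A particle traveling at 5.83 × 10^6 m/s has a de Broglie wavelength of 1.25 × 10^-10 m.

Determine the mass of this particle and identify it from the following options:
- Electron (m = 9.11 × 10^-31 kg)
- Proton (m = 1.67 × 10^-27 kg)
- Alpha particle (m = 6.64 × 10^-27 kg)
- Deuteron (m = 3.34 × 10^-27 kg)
The particle is an electron.

From λ = h/(mv), solve for mass:

m = h/(λv)
m = (6.626 × 10^-34 J·s) / (1.25 × 10^-10 m × 5.83 × 10^6 m/s)
m = 9.09 × 10^-31 kg

Comparing with the listed masses, this is closest to an electron.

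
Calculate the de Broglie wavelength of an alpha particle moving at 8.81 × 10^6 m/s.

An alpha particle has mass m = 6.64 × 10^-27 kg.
1.13 × 10^-14 m

Using the de Broglie relation λ = h/(mv):

λ = h/(mv)
λ = (6.626 × 10^-34 J·s) / (6.64 × 10^-27 kg × 8.81 × 10^6 m/s)
λ = 1.13 × 10^-14 m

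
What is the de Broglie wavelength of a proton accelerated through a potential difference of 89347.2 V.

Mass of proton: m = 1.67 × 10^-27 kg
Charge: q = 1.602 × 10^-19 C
9.58 × 10^-14 m

When a particle is accelerated through voltage V, it gains kinetic energy KE = qV.

The de Broglie wavelength is then λ = h/√(2mqV):

λ = h/√(2mqV)
λ = (6.626 × 10^-34 J·s) / √(2 × 1.67 × 10^-27 kg × 1.602 × 10^-19 C × 89347.2 V)
λ = 9.58 × 10^-14 m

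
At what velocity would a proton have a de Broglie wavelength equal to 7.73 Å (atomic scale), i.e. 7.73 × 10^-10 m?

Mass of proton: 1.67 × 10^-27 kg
5.13 × 10^2 m/s

From λ = h/(mv), solve for v:

v = h/(mλ)
v = (6.626 × 10^-34 J·s) / (1.67 × 10^-27 kg × 7.73 × 10^-10 m)
v = 5.13 × 10^2 m/s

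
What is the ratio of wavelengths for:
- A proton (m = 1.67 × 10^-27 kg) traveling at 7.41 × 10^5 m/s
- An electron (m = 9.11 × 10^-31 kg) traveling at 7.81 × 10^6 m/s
λ₁/λ₂ = 5.75 × 10^-3

Using λ = h/(mv):

λ₁ = h/(m₁v₁) = 5.35 × 10^-13 m
λ₂ = h/(m₂v₂) = 9.31 × 10^-11 m

Ratio λ₁/λ₂ = (m₂v₂)/(m₁v₁)
         = (9.11 × 10^-31 kg × 7.81 × 10^6 m/s) / (1.67 × 10^-27 kg × 7.41 × 10^5 m/s)
         = 5.75 × 10^-3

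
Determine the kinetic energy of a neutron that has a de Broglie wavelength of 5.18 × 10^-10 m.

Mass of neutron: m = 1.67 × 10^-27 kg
4.90 × 10^-22 J (or 3.06 × 10^-3 eV)

From λ = h/√(2mKE), we solve for KE:

λ² = h²/(2mKE)
KE = h²/(2mλ²)
KE = (6.626 × 10^-34 J·s)² / (2 × 1.67 × 10^-27 kg × (5.18 × 10^-10 m)²)
KE = 4.90 × 10^-22 J
KE = 3.06 × 10^-3 eV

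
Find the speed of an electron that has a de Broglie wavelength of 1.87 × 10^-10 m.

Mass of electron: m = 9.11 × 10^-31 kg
3.89 × 10^6 m/s

From the de Broglie relation λ = h/(mv), we solve for v:

v = h/(mλ)
v = (6.626 × 10^-34 J·s) / (9.11 × 10^-31 kg × 1.87 × 10^-10 m)
v = 3.89 × 10^6 m/s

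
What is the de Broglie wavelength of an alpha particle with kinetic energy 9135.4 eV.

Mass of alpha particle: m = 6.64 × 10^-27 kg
1.50 × 10^-13 m

Using λ = h/√(2mKE):

First convert KE to Joules: KE = 9135.4 eV = 1.464 × 10^-15 J

λ = h/√(2mKE)
λ = (6.626 × 10^-34 J·s) / √(2 × 6.64 × 10^-27 kg × 1.464 × 10^-15 J)
λ = 1.50 × 10^-13 m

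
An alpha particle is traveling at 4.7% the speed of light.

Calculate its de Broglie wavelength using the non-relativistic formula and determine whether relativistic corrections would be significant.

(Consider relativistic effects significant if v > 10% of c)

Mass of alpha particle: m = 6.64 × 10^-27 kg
No, relativistic corrections are not needed.

Using the non-relativistic de Broglie formula λ = h/(mv):

v = 4.7% × c = 1.409 × 10^7 m/s

λ = h/(mv)
λ = (6.626 × 10^-34 J·s) / (6.64 × 10^-27 kg × 1.409 × 10^7 m/s)
λ = 7.08 × 10^-15 m

Since v = 4.7% of c < 10% of c, relativistic corrections are NOT significant and this non-relativistic result is a good approximation.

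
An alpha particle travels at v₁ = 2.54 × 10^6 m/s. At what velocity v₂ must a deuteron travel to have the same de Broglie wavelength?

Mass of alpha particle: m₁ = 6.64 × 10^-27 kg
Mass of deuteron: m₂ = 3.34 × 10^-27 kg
v₂ = 5.05 × 10^6 m/s

For equal de Broglie wavelengths: λ₁ = λ₂

h/(m₁v₁) = h/(m₂v₂)
m₁v₁ = m₂v₂
v₂ = v₁ · (m₁/m₂)

v₂ = 2.54 × 10^6 m/s × (6.64 × 10^-27 kg / 3.34 × 10^-27 kg)
v₂ = 5.05 × 10^6 m/s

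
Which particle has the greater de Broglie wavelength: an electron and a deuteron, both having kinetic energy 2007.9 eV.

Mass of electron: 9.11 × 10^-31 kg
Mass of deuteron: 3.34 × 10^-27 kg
The electron has the longer wavelength.

Using λ = h/√(2mKE):

For electron: λ₁ = h/√(2m₁KE) = 2.74 × 10^-11 m
For deuteron: λ₂ = h/√(2m₂KE) = 4.52 × 10^-13 m

Since λ ∝ 1/√m at constant kinetic energy, the lighter particle has the longer wavelength.

The electron has the longer de Broglie wavelength.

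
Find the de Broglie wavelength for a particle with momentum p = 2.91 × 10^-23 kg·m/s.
2.28 × 10^-11 m

Using the de Broglie relation λ = h/p:

λ = h/p
λ = (6.626 × 10^-34 J·s) / (2.91 × 10^-23 kg·m/s)
λ = 2.28 × 10^-11 m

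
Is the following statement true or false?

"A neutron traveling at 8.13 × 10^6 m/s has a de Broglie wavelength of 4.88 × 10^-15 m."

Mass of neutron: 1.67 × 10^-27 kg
False

The claim is incorrect.

Using λ = h/(mv):
λ = (6.626 × 10^-34 J·s) / (1.67 × 10^-27 kg × 8.13 × 10^6 m/s)
λ = 4.88 × 10^-14 m

The actual wavelength differs from the claimed 4.88 × 10^-15 m.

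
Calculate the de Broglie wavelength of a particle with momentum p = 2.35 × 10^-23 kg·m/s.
2.82 × 10^-11 m

Using the de Broglie relation λ = h/p:

λ = h/p
λ = (6.626 × 10^-34 J·s) / (2.35 × 10^-23 kg·m/s)
λ = 2.82 × 10^-11 m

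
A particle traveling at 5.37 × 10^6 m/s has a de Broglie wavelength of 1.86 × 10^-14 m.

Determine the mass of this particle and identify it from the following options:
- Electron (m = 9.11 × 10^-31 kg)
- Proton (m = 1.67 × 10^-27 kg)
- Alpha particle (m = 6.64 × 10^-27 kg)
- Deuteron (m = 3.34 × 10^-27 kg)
The particle is an alpha particle.

From λ = h/(mv), solve for mass:

m = h/(λv)
m = (6.626 × 10^-34 J·s) / (1.86 × 10^-14 m × 5.37 × 10^6 m/s)
m = 6.63 × 10^-27 kg

Comparing with the listed masses, this is closest to an alpha particle.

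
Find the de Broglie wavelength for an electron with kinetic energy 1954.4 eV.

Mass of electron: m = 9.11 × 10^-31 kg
2.77 × 10^-11 m

Using λ = h/√(2mKE):

First convert KE to Joules: KE = 1954.4 eV = 3.131 × 10^-16 J

λ = h/√(2mKE)
λ = (6.626 × 10^-34 J·s) / √(2 × 9.11 × 10^-31 kg × 3.131 × 10^-16 J)
λ = 2.77 × 10^-11 m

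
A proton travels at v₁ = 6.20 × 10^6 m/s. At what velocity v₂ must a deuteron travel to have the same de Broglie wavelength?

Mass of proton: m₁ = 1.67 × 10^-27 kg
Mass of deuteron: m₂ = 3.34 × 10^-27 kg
v₂ = 3.10 × 10^6 m/s

For equal de Broglie wavelengths: λ₁ = λ₂

h/(m₁v₁) = h/(m₂v₂)
m₁v₁ = m₂v₂
v₂ = v₁ · (m₁/m₂)

v₂ = 6.20 × 10^6 m/s × (1.67 × 10^-27 kg / 3.34 × 10^-27 kg)
v₂ = 3.10 × 10^6 m/s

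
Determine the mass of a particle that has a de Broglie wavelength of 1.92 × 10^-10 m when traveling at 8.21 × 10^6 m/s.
4.20 × 10^-31 kg

From the de Broglie relation λ = h/(mv), we solve for m:

m = h/(λv)
m = (6.626 × 10^-34 J·s) / (1.92 × 10^-10 m × 8.21 × 10^6 m/s)
m = 4.20 × 10^-31 kg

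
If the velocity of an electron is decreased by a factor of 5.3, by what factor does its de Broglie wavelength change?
The wavelength increases by a factor of 5.3.

From λ = h/(mv), the wavelength is inversely proportional to velocity:

λ ∝ 1/v

If v → v/5.3, then λ → 5.3λ

When velocity is decreased by a factor of 5.3, the wavelength increases by a factor of 5.3.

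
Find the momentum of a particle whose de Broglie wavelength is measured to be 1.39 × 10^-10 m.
4.77 × 10^-24 kg·m/s

From the de Broglie relation λ = h/p, we solve for p:

p = h/λ
p = (6.626 × 10^-34 J·s) / (1.39 × 10^-10 m)
p = 4.77 × 10^-24 kg·m/s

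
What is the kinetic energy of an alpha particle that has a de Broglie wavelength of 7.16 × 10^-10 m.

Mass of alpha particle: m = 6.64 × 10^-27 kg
6.45 × 10^-23 J (or 4.03 × 10^-4 eV)

From λ = h/√(2mKE), we solve for KE:

λ² = h²/(2mKE)
KE = h²/(2mλ²)
KE = (6.626 × 10^-34 J·s)² / (2 × 6.64 × 10^-27 kg × (7.16 × 10^-10 m)²)
KE = 6.45 × 10^-23 J
KE = 4.03 × 10^-4 eV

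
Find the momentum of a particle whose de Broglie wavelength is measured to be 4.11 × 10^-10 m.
1.61 × 10^-24 kg·m/s

From the de Broglie relation λ = h/p, we solve for p:

p = h/λ
p = (6.626 × 10^-34 J·s) / (4.11 × 10^-10 m)
p = 1.61 × 10^-24 kg·m/s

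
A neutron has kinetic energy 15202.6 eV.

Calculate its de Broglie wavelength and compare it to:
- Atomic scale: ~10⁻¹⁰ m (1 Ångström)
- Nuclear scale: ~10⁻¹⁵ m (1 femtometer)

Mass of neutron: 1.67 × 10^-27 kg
λ = 2.32 × 10^-13 m, which is between nuclear and atomic scales.

Using λ = h/√(2mKE):

KE = 15202.6 eV = 2.436 × 10^-15 J

λ = h/√(2mKE)
λ = (6.626 × 10^-34 J·s) / √(2 × 1.67 × 10^-27 kg × 2.436 × 10^-15 J)
λ = 2.32 × 10^-13 m

Comparison:
- Atomic scale (10⁻¹⁰ m): λ is 0.0023× this size
- Nuclear scale (10⁻¹⁵ m): λ is 2.3e+02× this size

The wavelength is between nuclear and atomic scales.

This wavelength is appropriate for probing atomic structure but too large for nuclear physics experiments.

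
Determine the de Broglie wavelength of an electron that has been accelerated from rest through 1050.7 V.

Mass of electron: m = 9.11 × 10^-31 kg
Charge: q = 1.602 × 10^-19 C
3.78 × 10^-11 m

When a particle is accelerated through voltage V, it gains kinetic energy KE = qV.

The de Broglie wavelength is then λ = h/√(2mqV):

λ = h/√(2mqV)
λ = (6.626 × 10^-34 J·s) / √(2 × 9.11 × 10^-31 kg × 1.602 × 10^-19 C × 1050.7 V)
λ = 3.78 × 10^-11 m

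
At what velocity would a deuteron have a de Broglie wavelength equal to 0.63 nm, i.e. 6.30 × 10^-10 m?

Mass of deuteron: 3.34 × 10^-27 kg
3.15 × 10^2 m/s

From λ = h/(mv), solve for v:

v = h/(mλ)
v = (6.626 × 10^-34 J·s) / (3.34 × 10^-27 kg × 6.30 × 10^-10 m)
v = 3.15 × 10^2 m/s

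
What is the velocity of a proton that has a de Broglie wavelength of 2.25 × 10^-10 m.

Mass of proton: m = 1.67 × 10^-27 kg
1.76 × 10^3 m/s

From the de Broglie relation λ = h/(mv), we solve for v:

v = h/(mλ)
v = (6.626 × 10^-34 J·s) / (1.67 × 10^-27 kg × 2.25 × 10^-10 m)
v = 1.76 × 10^3 m/s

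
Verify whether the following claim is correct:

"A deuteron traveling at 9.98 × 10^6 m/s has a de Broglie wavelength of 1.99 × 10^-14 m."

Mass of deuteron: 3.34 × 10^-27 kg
True

The claim is correct.

Using λ = h/(mv):
λ = (6.626 × 10^-34 J·s) / (3.34 × 10^-27 kg × 9.98 × 10^6 m/s)
λ = 1.99 × 10^-14 m

This matches the claimed value.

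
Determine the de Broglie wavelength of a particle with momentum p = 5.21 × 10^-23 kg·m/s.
1.27 × 10^-11 m

Using the de Broglie relation λ = h/p:

λ = h/p
λ = (6.626 × 10^-34 J·s) / (5.21 × 10^-23 kg·m/s)
λ = 1.27 × 10^-11 m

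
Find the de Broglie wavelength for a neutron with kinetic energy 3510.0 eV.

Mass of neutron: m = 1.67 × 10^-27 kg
4.83 × 10^-13 m

Using λ = h/√(2mKE):

First convert KE to Joules: KE = 3510.0 eV = 5.624 × 10^-16 J

λ = h/√(2mKE)
λ = (6.626 × 10^-34 J·s) / √(2 × 1.67 × 10^-27 kg × 5.624 × 10^-16 J)
λ = 4.83 × 10^-13 m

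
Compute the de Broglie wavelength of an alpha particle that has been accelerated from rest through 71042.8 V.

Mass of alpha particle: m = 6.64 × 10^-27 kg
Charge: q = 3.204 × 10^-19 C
3.81 × 10^-14 m

When a particle is accelerated through voltage V, it gains kinetic energy KE = qV.

The de Broglie wavelength is then λ = h/√(2mqV):

λ = h/√(2mqV)
λ = (6.626 × 10^-34 J·s) / √(2 × 6.64 × 10^-27 kg × 3.204 × 10^-19 C × 71042.8 V)
λ = 3.81 × 10^-14 m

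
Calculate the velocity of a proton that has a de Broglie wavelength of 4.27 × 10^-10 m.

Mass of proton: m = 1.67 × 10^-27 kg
9.29 × 10^2 m/s

From the de Broglie relation λ = h/(mv), we solve for v:

v = h/(mλ)
v = (6.626 × 10^-34 J·s) / (1.67 × 10^-27 kg × 4.27 × 10^-10 m)
v = 9.29 × 10^2 m/s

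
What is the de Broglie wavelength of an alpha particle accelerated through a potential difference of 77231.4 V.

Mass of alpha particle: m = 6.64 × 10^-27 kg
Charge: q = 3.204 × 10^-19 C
3.66 × 10^-14 m

When a particle is accelerated through voltage V, it gains kinetic energy KE = qV.

The de Broglie wavelength is then λ = h/√(2mqV):

λ = h/√(2mqV)
λ = (6.626 × 10^-34 J·s) / √(2 × 6.64 × 10^-27 kg × 3.204 × 10^-19 C × 77231.4 V)
λ = 3.66 × 10^-14 m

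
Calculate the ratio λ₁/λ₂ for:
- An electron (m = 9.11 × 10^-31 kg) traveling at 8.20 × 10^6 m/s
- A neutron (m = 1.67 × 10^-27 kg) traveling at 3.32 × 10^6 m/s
λ₁/λ₂ = 742

Using λ = h/(mv):

λ₁ = h/(m₁v₁) = 8.87 × 10^-11 m
λ₂ = h/(m₂v₂) = 1.20 × 10^-13 m

Ratio λ₁/λ₂ = (m₂v₂)/(m₁v₁)
         = (1.67 × 10^-27 kg × 3.32 × 10^6 m/s) / (9.11 × 10^-31 kg × 8.20 × 10^6 m/s)
         = 742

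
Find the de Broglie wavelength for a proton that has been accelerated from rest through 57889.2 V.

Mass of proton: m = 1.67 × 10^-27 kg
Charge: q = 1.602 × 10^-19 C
1.19 × 10^-13 m

When a particle is accelerated through voltage V, it gains kinetic energy KE = qV.

The de Broglie wavelength is then λ = h/√(2mqV):

λ = h/√(2mqV)
λ = (6.626 × 10^-34 J·s) / √(2 × 1.67 × 10^-27 kg × 1.602 × 10^-19 C × 57889.2 V)
λ = 1.19 × 10^-13 m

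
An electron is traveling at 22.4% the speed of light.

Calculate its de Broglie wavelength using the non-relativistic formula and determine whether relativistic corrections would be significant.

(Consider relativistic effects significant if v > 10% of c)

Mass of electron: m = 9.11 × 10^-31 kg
Yes, relativistic corrections are needed.

Using the non-relativistic de Broglie formula λ = h/(mv):

v = 22.4% × c = 6.715 × 10^7 m/s

λ = h/(mv)
λ = (6.626 × 10^-34 J·s) / (9.11 × 10^-31 kg × 6.715 × 10^7 m/s)
λ = 1.08 × 10^-11 m

Since v = 22.4% of c > 10% of c, relativistic corrections ARE significant and the actual wavelength would differ from this non-relativistic estimate.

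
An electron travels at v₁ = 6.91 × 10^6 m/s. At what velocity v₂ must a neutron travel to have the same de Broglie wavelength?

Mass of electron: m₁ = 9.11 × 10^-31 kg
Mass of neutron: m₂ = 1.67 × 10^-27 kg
v₂ = 3.77 × 10^3 m/s

For equal de Broglie wavelengths: λ₁ = λ₂

h/(m₁v₁) = h/(m₂v₂)
m₁v₁ = m₂v₂
v₂ = v₁ · (m₁/m₂)

v₂ = 6.91 × 10^6 m/s × (9.11 × 10^-31 kg / 1.67 × 10^-27 kg)
v₂ = 3.77 × 10^3 m/s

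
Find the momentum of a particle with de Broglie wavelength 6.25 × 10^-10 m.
1.06 × 10^-24 kg·m/s

From the de Broglie relation λ = h/p, we solve for p:

p = h/λ
p = (6.626 × 10^-34 J·s) / (6.25 × 10^-10 m)
p = 1.06 × 10^-24 kg·m/s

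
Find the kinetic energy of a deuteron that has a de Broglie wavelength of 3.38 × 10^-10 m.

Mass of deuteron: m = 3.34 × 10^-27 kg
5.75 × 10^-22 J (or 3.59 × 10^-3 eV)

From λ = h/√(2mKE), we solve for KE:

λ² = h²/(2mKE)
KE = h²/(2mλ²)
KE = (6.626 × 10^-34 J·s)² / (2 × 3.34 × 10^-27 kg × (3.38 × 10^-10 m)²)
KE = 5.75 × 10^-22 J
KE = 3.59 × 10^-3 eV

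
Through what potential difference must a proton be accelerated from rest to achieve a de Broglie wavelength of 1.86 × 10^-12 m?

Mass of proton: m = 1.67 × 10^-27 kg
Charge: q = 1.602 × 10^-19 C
237 V

From λ = h/√(2mqV), we solve for V:

λ² = h²/(2mqV)
V = h²/(2mqλ²)
V = (6.626 × 10^-34 J·s)² / (2 × 1.67 × 10^-27 kg × 1.602 × 10^-19 C × (1.86 × 10^-12 m)²)
V = 237 V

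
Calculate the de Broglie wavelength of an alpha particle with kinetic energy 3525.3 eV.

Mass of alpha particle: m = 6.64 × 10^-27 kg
2.42 × 10^-13 m

Using λ = h/√(2mKE):

First convert KE to Joules: KE = 3525.3 eV = 5.648 × 10^-16 J

λ = h/√(2mKE)
λ = (6.626 × 10^-34 J·s) / √(2 × 6.64 × 10^-27 kg × 5.648 × 10^-16 J)
λ = 2.42 × 10^-13 m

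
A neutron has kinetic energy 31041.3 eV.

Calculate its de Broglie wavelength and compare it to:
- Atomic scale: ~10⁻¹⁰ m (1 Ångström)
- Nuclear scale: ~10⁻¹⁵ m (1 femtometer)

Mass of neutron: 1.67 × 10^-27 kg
λ = 1.63 × 10^-13 m, which is between nuclear and atomic scales.

Using λ = h/√(2mKE):

KE = 31041.3 eV = 4.973 × 10^-15 J

λ = h/√(2mKE)
λ = (6.626 × 10^-34 J·s) / √(2 × 1.67 × 10^-27 kg × 4.973 × 10^-15 J)
λ = 1.63 × 10^-13 m

Comparison:
- Atomic scale (10⁻¹⁰ m): λ is 0.0016× this size
- Nuclear scale (10⁻¹⁵ m): λ is 1.6e+02× this size

The wavelength is between nuclear and atomic scales.

This wavelength is appropriate for probing atomic structure but too large for nuclear physics experiments.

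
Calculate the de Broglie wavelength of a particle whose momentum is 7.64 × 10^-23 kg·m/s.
8.67 × 10^-12 m

Using the de Broglie relation λ = h/p:

λ = h/p
λ = (6.626 × 10^-34 J·s) / (7.64 × 10^-23 kg·m/s)
λ = 8.67 × 10^-12 m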